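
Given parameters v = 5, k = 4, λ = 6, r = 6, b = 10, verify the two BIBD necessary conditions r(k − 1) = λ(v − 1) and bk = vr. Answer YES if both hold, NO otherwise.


Condition (i): r(k − 1) = 6·3 = 18; λ(v − 1) = 6·4 = 24. Match? NO.
Condition (ii): bk = 10·4 = 40; vr = 5·6 = 30. Match? NO.
Both conditions hold? NO.

NO


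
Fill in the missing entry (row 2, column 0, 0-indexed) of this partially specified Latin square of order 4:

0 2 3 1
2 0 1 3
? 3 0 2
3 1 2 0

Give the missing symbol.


Row 2 contains symbols [0, 2, 3] — missing [1].
Column 0 contains symbols [0, 2, 3] — missing [1].
The missing symbol must appear in both missing sets; intersection = [1].
Therefore the hidden value is 1.

Missing value = 1.


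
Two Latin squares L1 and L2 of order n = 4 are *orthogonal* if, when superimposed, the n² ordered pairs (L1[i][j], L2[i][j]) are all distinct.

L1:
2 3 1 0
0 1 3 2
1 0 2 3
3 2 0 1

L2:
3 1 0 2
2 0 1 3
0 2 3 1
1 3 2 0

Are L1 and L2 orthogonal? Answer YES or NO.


Form the n² = 16 superimposed pairs (L1[i][j], L2[i][j]), row by row (rows and columns indexed from 0):
row 0: (2,3) (3,1) (1,0) (0,2)
row 1: (0,2) (1,0) (3,1) (2,3)
row 2: (1,0) (0,2) (2,3) (3,1)
row 3: (3,1) (2,3) (0,2) (1,0)
Orthogonality requires all 16 pairs distinct.
But the pair (0,2) repeats: cell (0,3) has L1 = 0, L2 = 2, and cell (1,0) has L1 = 0, L2 = 2.
A repeated pair means some other pair never occurs (only 4 distinct pairs out of 16), so the squares are not orthogonal.
Conclusion: NO.

NO


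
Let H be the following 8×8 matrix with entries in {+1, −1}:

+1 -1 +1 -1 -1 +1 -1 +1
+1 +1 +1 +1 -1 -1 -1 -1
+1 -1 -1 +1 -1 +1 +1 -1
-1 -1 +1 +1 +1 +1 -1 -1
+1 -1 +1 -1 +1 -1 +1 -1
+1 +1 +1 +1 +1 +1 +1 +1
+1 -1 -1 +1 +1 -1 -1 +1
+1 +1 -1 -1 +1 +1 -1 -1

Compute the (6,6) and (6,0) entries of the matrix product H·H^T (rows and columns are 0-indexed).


Row 0 of H: [1, -1, 1, -1, -1, 1, -1, 1].
Row 6 of H: [1, -1, -1, 1, 1, -1, -1, 1].
(H·H^T)[6][6] = Σ_j H[6][j]·H[6][j] = (1)² + (-1)² + (-1)² + (1)² + (1)² + (-1)² + (-1)² + (1)² = 1 + 1 + 1 + 1 + 1 + 1 + 1 + 1 = 8.
(H·H^T)[6][0] = Σ_j H[6][j]·H[0][j] = (1)·(1) + (-1)·(-1) + (-1)·(1) + (1)·(-1) + (1)·(-1) + (-1)·(1) + (-1)·(-1) + (1)·(1) = 1 + 1 + -1 + -1 + -1 + -1 + 1 + 1 = 0.
So rows 6 and 0 are orthogonal; the diagonal entry equals n = 8.

(6,6) entry = 8; (6,0) entry = 0.


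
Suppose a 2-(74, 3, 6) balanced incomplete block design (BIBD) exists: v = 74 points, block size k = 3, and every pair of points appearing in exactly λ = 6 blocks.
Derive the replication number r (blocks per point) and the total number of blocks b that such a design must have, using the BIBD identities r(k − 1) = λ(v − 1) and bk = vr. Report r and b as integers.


Any 2-(v, k, λ) BIBD satisfies two necessary conditions:
  (i)  Each point sits in r blocks, and counting incidences through any fixed point gives r(k − 1) = λ(v − 1), so r = λ(v − 1)/(k − 1).
  (ii) Total incidences bk = vr, so b = vr/k.
Step 1: r = λ(v − 1)/(k − 1) = 6·(74 − 1)/(3 − 1) = 6·73/2 = 438/2 = 219.
Step 2: b = vr/k = 74·219/3 = 16206/3 = 5402.
Check integrality: r = 219 ∈ Z ✓, b = 5402 ∈ Z ✓.
(These identities are necessary conditions: they determine r and b for any design with these parameters, but do not by themselves prove that one exists.)

r = 219, b = 5402.


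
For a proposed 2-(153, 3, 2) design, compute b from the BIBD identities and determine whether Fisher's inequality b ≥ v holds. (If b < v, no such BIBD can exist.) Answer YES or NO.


r = λ(v − 1)/(k − 1) = 2·152/2 = 152.
b = vr/k = 153·152/3 = 7752.
Fisher's inequality: b ≥ v ⇔ 7752 ≥ 153? YES.

YES


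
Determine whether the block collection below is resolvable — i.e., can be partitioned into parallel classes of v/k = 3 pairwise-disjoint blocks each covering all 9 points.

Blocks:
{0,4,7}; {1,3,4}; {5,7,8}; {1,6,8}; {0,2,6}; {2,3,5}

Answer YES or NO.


v = 9, block size k = 3, number of blocks = 6.
For resolvability, blocks must partition into parallel classes of size v/k = 3.
Total blocks must therefore be a multiple of 3: 6 = 3·2 + 0 ⇒ divisible ✓.
Greedy packing gives 2 candidate class(es). Each should be a full parallel class (size 3, covers all 9 points).
  Class 1 (3 blocks): {0,4,7}; {1,6,8}; {2,3,5}. Points covered: [0, 1, 2, 3, 4, 5, 6, 7, 8].
  Class 2 (3 blocks): {1,3,4}; {5,7,8}; {0,2,6}. Points covered: [0, 1, 2, 3, 4, 5, 6, 7, 8].
All classes full (size 3)? YES. All classes cover every point? YES.
Resolvable? YES.

YES


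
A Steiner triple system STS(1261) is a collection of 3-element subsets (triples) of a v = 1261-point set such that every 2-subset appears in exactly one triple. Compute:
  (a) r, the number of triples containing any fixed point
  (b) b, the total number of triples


An STS(v) is a 2-(v, 3, 1) BIBD: block size k = 3, λ = 1.
Replication: r(k − 1) = λ(v − 1) ⇒ r·2 = 1261 − 1 = 1260 ⇒ r = 630.
Block count: b = v(v − 1)/6 = 1261·1260/6 = 1588860/6 = 264810.
(Check via bk = vr: 264810·3 = 794430 = 1261·630 = 794430 ✓.)

r = 630, b = 264810.


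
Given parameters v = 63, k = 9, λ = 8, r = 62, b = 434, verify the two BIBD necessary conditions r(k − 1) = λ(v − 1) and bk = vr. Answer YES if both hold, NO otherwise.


Condition (i): r(k − 1) = 62·8 = 496; λ(v − 1) = 8·62 = 496. Match? YES.
Condition (ii): bk = 434·9 = 3906; vr = 63·62 = 3906. Match? YES.
Both conditions hold? YES.

YES


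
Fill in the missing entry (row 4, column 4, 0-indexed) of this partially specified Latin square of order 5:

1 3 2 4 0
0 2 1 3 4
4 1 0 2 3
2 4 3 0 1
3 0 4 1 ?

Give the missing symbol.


Row 4 contains symbols [0, 1, 3, 4] — missing [2].
Column 4 contains symbols [0, 1, 3, 4] — missing [2].
The missing symbol must appear in both missing sets; intersection = [2].
Therefore the hidden value is 2.

Missing value = 2.


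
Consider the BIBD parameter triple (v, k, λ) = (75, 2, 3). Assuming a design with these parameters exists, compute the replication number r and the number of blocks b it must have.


Any 2-(v, k, λ) BIBD satisfies two necessary conditions:
  (i)  Each point sits in r blocks, and counting incidences through any fixed point gives r(k − 1) = λ(v − 1), so r = λ(v − 1)/(k − 1).
  (ii) Total incidences bk = vr, so b = vr/k.
Step 1: r = λ(v − 1)/(k − 1) = 3·(75 − 1)/(2 − 1) = 3·74/1 = 222/1 = 222.
Step 2: b = vr/k = 75·222/2 = 16650/2 = 8325.
Check integrality: r = 222 ∈ Z ✓, b = 8325 ∈ Z ✓.
(These identities are necessary conditions: they determine r and b for any design with these parameters, but do not by themselves prove that one exists.)

r = 222, b = 8325.


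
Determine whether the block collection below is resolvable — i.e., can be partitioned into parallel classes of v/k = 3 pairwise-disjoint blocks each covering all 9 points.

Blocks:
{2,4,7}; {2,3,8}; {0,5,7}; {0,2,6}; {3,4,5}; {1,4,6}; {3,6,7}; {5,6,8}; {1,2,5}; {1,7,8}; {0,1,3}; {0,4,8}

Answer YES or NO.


v = 9, block size k = 3, number of blocks = 12.
For resolvability, blocks must partition into parallel classes of size v/k = 3.
Total blocks must therefore be a multiple of 3: 12 = 3·4 + 0 ⇒ divisible ✓.
Greedy packing gives 4 candidate class(es). Each should be a full parallel class (size 3, covers all 9 points).
  Class 1 (3 blocks): {2,4,7}; {5,6,8}; {0,1,3}. Points covered: [0, 1, 2, 3, 4, 5, 6, 7, 8].
  Class 2 (3 blocks): {2,3,8}; {0,5,7}; {1,4,6}. Points covered: [0, 1, 2, 3, 4, 5, 6, 7, 8].
  Class 3 (3 blocks): {0,2,6}; {3,4,5}; {1,7,8}. Points covered: [0, 1, 2, 3, 4, 5, 6, 7, 8].
  Class 4 (3 blocks): {3,6,7}; {1,2,5}; {0,4,8}. Points covered: [0, 1, 2, 3, 4, 5, 6, 7, 8].
All classes full (size 3)? YES. All classes cover every point? YES.
Resolvable? YES.

YES


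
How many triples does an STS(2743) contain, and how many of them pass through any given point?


An STS(v) is a 2-(v, 3, 1) BIBD: block size k = 3, λ = 1.
Replication: r(k − 1) = λ(v − 1) ⇒ r·2 = 2743 − 1 = 2742 ⇒ r = 1371.
Block count: bk = vr ⇒ b·3 = 2743·1371 = 3760653 ⇒ b = 1253551.

r = 1371, b = 1253551.


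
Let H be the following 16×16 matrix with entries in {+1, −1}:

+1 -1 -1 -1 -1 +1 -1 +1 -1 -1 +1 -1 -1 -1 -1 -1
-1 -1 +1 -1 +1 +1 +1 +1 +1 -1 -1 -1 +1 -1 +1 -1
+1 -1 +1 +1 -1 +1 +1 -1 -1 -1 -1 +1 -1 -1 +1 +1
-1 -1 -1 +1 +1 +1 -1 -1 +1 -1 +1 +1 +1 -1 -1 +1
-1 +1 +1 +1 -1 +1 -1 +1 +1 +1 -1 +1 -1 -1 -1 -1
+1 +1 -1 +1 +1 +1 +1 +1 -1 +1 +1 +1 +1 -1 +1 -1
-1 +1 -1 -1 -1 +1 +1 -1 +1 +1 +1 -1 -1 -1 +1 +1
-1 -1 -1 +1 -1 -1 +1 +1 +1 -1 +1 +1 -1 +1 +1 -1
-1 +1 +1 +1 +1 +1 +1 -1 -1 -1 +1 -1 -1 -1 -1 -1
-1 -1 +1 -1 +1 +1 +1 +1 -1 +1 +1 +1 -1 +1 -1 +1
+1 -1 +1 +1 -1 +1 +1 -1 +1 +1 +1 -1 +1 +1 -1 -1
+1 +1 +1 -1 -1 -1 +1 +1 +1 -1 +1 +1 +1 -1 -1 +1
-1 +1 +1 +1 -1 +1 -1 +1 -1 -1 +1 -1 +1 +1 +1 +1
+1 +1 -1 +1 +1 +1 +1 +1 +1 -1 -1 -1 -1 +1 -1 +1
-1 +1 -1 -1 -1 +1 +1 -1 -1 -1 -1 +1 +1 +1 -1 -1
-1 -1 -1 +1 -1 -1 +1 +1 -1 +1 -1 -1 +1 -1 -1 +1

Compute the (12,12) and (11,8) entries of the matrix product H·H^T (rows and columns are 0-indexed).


Row 8 of H: [-1, 1, 1, 1, 1, 1, 1, -1, -1, -1, 1, -1, -1, -1, -1, -1].
Row 11 of H: [1, 1, 1, -1, -1, -1, 1, 1, 1, -1, 1, 1, 1, -1, -1, 1].
Row 12 of H: [-1, 1, 1, 1, -1, 1, -1, 1, -1, -1, 1, -1, 1, 1, 1, 1].
(H·H^T)[12][12] = Σ_j H[12][j]·H[12][j] = (-1)² + (1)² + (1)² + (1)² + (-1)² + (1)² + (-1)² + (1)² + (-1)² + (-1)² + (1)² + (-1)² + (1)² + (1)² + (1)² + (1)² = 1 + 1 + 1 + 1 + 1 + 1 + 1 + 1 + 1 + 1 + 1 + 1 + 1 + 1 + 1 + 1 = 16.
(H·H^T)[11][8] = Σ_j H[11][j]·H[8][j] = (1)·(-1) + (1)·(1) + (1)·(1) + (-1)·(1) + (-1)·(1) + (-1)·(1) + (1)·(1) + (1)·(-1) + (1)·(-1) + (-1)·(-1) + (1)·(1) + (1)·(-1) + (1)·(-1) + (-1)·(-1) + (-1)·(-1) + (1)·(-1) = -1 + 1 + 1 + -1 + -1 + -1 + 1 + -1 + -1 + 1 + 1 + -1 + -1 + 1 + 1 + -1 = -2.
Rows 11 and 8 are not orthogonal (dot product = -2 ≠ 0), so H is not a Hadamard matrix.

(12,12) entry = 16; (11,8) entry = -2.


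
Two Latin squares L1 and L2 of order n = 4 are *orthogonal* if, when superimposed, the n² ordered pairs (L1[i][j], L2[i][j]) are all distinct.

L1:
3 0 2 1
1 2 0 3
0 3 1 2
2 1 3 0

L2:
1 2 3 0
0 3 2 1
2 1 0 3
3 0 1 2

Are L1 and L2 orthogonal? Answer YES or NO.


Form the n² = 16 superimposed pairs (L1[i][j], L2[i][j]), row by row (rows and columns indexed from 0):
row 0: (3,1) (0,2) (2,3) (1,0)
row 1: (1,0) (2,3) (0,2) (3,1)
row 2: (0,2) (3,1) (1,0) (2,3)
row 3: (2,3) (1,0) (3,1) (0,2)
Orthogonality requires all 16 pairs distinct.
But the pair (1,0) repeats: cell (0,3) has L1 = 1, L2 = 0, and cell (1,0) has L1 = 1, L2 = 0.
A repeated pair means some other pair never occurs (only 4 distinct pairs out of 16), so the squares are not orthogonal.
Conclusion: NO.

NO


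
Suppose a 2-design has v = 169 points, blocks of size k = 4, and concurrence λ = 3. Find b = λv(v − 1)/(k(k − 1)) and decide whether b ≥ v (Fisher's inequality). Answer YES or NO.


b = λv(v − 1)/(k(k − 1)) = 3·169·168/(4·3) = 85176/12 = 7098.
Compare with v = 169: b ≥ v, so Fisher's inequality holds.

YES


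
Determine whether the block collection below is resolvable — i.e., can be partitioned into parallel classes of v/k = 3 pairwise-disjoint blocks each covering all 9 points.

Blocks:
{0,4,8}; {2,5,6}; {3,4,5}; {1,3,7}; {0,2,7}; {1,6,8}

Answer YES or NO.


v = 9, block size k = 3, number of blocks = 6.
For resolvability, blocks must partition into parallel classes of size v/k = 3.
Total blocks must therefore be a multiple of 3: 6 = 3·2 + 0 ⇒ divisible ✓.
Greedy packing gives 2 candidate class(es). Each should be a full parallel class (size 3, covers all 9 points).
  Class 1 (3 blocks): {0,4,8}; {2,5,6}; {1,3,7}. Points covered: [0, 1, 2, 3, 4, 5, 6, 7, 8].
  Class 2 (3 blocks): {3,4,5}; {0,2,7}; {1,6,8}. Points covered: [0, 1, 2, 3, 4, 5, 6, 7, 8].
All classes full (size 3)? YES. All classes cover every point? YES.
Resolvable? YES.

YES


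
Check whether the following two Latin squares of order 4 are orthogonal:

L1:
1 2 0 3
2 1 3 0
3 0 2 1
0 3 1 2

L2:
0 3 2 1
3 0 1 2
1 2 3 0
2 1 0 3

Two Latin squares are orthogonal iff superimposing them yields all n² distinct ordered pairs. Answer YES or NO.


Form the n² = 16 superimposed pairs (L1[i][j], L2[i][j]), row by row (rows and columns indexed from 0):
row 0: (1,0) (2,3) (0,2) (3,1)
row 1: (2,3) (1,0) (3,1) (0,2)
row 2: (3,1) (0,2) (2,3) (1,0)
row 3: (0,2) (3,1) (1,0) (2,3)
Orthogonality requires all 16 pairs distinct.
But the pair (2,3) repeats: cell (0,1) has L1 = 2, L2 = 3, and cell (1,0) has L1 = 2, L2 = 3.
A repeated pair means some other pair never occurs (only 4 distinct pairs out of 16), so the squares are not orthogonal.
Conclusion: NO.

NO


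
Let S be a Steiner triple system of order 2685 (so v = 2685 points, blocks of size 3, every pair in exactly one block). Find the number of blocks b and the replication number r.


An STS(v) is a 2-(v, 3, 1) BIBD: block size k = 3, λ = 1.
Replication: r(k − 1) = λ(v − 1) ⇒ r·2 = 2685 − 1 = 2684 ⇒ r = 1342.
Block count: bk = vr ⇒ b·3 = 2685·1342 = 3603270 ⇒ b = 1201090.
(Check via b = v(v − 1)/6 = 2685·2684/6 = 7206540/6 = 1201090.)

r = 1342, b = 1201090.


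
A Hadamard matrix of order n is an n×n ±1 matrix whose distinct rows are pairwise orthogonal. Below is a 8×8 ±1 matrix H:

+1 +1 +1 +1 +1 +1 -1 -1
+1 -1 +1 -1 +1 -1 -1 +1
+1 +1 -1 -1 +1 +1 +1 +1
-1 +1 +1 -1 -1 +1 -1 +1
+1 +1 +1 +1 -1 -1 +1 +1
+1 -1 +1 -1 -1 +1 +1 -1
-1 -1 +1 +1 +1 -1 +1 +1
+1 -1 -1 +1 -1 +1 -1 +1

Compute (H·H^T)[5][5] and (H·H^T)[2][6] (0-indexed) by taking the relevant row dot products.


Row 2 of H: [1, 1, -1, -1, 1, 1, 1, 1].
Row 5 of H: [1, -1, 1, -1, -1, 1, 1, -1].
Row 6 of H: [-1, -1, 1, 1, 1, -1, 1, 1].
(H·H^T)[5][5] = Σ_j H[5][j]·H[5][j] = (1)² + (-1)² + (1)² + (-1)² + (-1)² + (1)² + (1)² + (-1)² = 1 + 1 + 1 + 1 + 1 + 1 + 1 + 1 = 8.
(H·H^T)[2][6] = Σ_j H[2][j]·H[6][j] = (1)·(-1) + (1)·(-1) + (-1)·(1) + (-1)·(1) + (1)·(1) + (1)·(-1) + (1)·(1) + (1)·(1) = -1 + -1 + -1 + -1 + 1 + -1 + 1 + 1 = -2.
Rows 2 and 6 are not orthogonal (dot product = -2 ≠ 0), so H is not a Hadamard matrix.

(5,5) entry = 8; (2,6) entry = -2.


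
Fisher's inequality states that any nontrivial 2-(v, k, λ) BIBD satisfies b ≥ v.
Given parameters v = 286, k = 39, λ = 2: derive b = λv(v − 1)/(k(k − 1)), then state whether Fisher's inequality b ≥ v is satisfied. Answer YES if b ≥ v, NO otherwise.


b = λv(v − 1)/(k(k − 1)) = 2·286·285/(39·38) = 163020/1482 = 110.
Compare with v = 286: b < v, so Fisher's inequality fails.

NO


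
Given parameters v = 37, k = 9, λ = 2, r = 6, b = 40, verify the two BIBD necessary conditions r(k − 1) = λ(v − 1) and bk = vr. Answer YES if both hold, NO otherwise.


Condition (i): r(k − 1) = 6·8 = 48; λ(v − 1) = 2·36 = 72. Match? NO.
Condition (ii): bk = 40·9 = 360; vr = 37·6 = 222. Match? NO.
Both conditions hold? NO.

NO


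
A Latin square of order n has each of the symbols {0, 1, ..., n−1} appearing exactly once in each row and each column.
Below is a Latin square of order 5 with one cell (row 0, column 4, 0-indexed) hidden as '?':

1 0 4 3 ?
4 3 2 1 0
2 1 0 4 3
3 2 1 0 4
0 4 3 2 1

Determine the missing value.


Row 0 contains symbols [0, 1, 3, 4] — missing [2].
Column 4 contains symbols [0, 1, 3, 4] — missing [2].
The missing symbol must appear in both missing sets; intersection = [2].
Therefore the hidden value is 2.

Missing value = 2.


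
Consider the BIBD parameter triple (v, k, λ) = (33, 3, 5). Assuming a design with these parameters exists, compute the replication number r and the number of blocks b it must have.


Any 2-(v, k, λ) BIBD satisfies two necessary conditions:
  (i)  Each point sits in r blocks, and counting incidences through any fixed point gives r(k − 1) = λ(v − 1), so r = λ(v − 1)/(k − 1).
  (ii) Total incidences bk = vr, so b = vr/k.
Step 1: r = λ(v − 1)/(k − 1) = 5·(33 − 1)/(3 − 1) = 5·32/2 = 160/2 = 80.
Step 2: b = vr/k = 33·80/3 = 2640/3 = 880.
Check integrality: r = 80 ∈ Z ✓, b = 880 ∈ Z ✓.
(These identities are necessary conditions: they determine r and b for any design with these parameters, but do not by themselves prove that one exists.)

r = 80, b = 880.


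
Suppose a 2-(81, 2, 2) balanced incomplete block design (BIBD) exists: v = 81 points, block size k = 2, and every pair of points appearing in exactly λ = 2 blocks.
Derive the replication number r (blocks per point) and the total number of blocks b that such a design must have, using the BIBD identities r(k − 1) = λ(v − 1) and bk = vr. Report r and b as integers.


Any 2-(v, k, λ) BIBD satisfies two necessary conditions:
  (i)  Each point sits in r blocks, and counting incidences through any fixed point gives r(k − 1) = λ(v − 1), so r = λ(v − 1)/(k − 1).
  (ii) Total incidences bk = vr, so b = vr/k.
Step 1: r = λ(v − 1)/(k − 1) = 2·(81 − 1)/(2 − 1) = 2·80/1 = 160/1 = 160.
Step 2: b = vr/k = 81·160/2 = 12960/2 = 6480.
Check integrality: r = 160 ∈ Z ✓, b = 6480 ∈ Z ✓.
(These identities are necessary conditions: they determine r and b for any design with these parameters, but do not by themselves prove that one exists.)

r = 160, b = 6480.


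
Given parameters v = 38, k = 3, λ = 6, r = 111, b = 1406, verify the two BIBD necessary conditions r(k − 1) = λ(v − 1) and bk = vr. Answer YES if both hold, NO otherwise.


Condition (i): r(k − 1) = 111·2 = 222; λ(v − 1) = 6·37 = 222. Match? YES.
Condition (ii): bk = 1406·3 = 4218; vr = 38·111 = 4218. Match? YES.
Both conditions hold? YES.

YES


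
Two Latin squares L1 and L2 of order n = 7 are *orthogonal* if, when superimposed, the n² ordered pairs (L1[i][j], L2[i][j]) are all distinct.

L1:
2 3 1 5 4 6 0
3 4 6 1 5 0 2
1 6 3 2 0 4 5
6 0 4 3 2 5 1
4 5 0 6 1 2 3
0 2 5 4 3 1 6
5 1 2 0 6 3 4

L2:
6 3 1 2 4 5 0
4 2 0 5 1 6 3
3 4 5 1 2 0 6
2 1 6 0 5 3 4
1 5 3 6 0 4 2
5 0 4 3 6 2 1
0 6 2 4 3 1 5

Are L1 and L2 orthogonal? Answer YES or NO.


Form the n² = 49 superimposed pairs (L1[i][j], L2[i][j]), row by row (rows and columns indexed from 0):
row 0: (2,6) (3,3) (1,1) (5,2) (4,4) (6,5) (0,0)
row 1: (3,4) (4,2) (6,0) (1,5) (5,1) (0,6) (2,3)
row 2: (1,3) (6,4) (3,5) (2,1) (0,2) (4,0) (5,6)
row 3: (6,2) (0,1) (4,6) (3,0) (2,5) (5,3) (1,4)
row 4: (4,1) (5,5) (0,3) (6,6) (1,0) (2,4) (3,2)
row 5: (0,5) (2,0) (5,4) (4,3) (3,6) (1,2) (6,1)
row 6: (5,0) (1,6) (2,2) (0,4) (6,3) (3,1) (4,5)
Orthogonality requires all 49 pairs distinct.
Check by first coordinate: for each symbol s of L1, list the L2 entries in the n cells where L1 = s; they must all differ.
  L1 = 0: L2 entries (in reading order) 0, 6, 2, 1, 3, 5, 4 — all 7 distinct ✓
  L1 = 1: L2 entries (in reading order) 1, 5, 3, 4, 0, 2, 6 — all 7 distinct ✓
  L1 = 2: L2 entries (in reading order) 6, 3, 1, 5, 4, 0, 2 — all 7 distinct ✓
  L1 = 3: L2 entries (in reading order) 3, 4, 5, 0, 2, 6, 1 — all 7 distinct ✓
  L1 = 4: L2 entries (in reading order) 4, 2, 0, 6, 1, 3, 5 — all 7 distinct ✓
  L1 = 5: L2 entries (in reading order) 2, 1, 6, 3, 5, 4, 0 — all 7 distinct ✓
  L1 = 6: L2 entries (in reading order) 5, 0, 4, 2, 6, 1, 3 — all 7 distinct ✓
Every symbol of L1 meets every symbol of L2 exactly once, so all 49 pairs are distinct (49 of 49).
Conclusion: YES.

YES


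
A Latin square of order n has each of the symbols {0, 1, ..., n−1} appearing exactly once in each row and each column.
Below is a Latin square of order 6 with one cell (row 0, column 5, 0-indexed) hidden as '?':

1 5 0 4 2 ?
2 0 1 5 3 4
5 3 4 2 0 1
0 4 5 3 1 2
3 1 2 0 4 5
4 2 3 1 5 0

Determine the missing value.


Row 0 contains symbols [0, 1, 2, 4, 5] — missing [3].
Column 5 contains symbols [0, 1, 2, 4, 5] — missing [3].
The missing symbol must appear in both missing sets; intersection = [3].
Therefore the hidden value is 3.

Missing value = 3.


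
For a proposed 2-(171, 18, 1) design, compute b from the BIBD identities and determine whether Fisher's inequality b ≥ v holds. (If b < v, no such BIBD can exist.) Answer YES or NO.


b = λv(v − 1)/(k(k − 1)) = 1·171·170/(18·17) = 29070/306 = 95.
Compare with v = 171: b < v, so Fisher's inequality fails.

NO


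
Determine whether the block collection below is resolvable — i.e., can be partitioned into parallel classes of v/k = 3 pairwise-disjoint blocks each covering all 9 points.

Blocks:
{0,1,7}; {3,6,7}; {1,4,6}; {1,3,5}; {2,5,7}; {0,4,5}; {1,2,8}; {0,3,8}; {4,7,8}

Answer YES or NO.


v = 9, block size k = 3, number of blocks = 9.
For resolvability, blocks must partition into parallel classes of size v/k = 3.
Total blocks must therefore be a multiple of 3: 9 = 3·3 + 0 ⇒ divisible ✓.
Consider block {0,1,7}. It intersects every other block in the collection, so no parallel class of size 3 can contain it.
Since every block must belong to some parallel class in a resolution, the collection cannot be partitioned into parallel classes.
Resolvable? NO.

NO


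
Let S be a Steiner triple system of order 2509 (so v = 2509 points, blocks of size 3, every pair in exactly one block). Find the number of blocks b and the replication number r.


An STS(v) is a 2-(v, 3, 1) BIBD: block size k = 3, λ = 1.
Replication: r(k − 1) = λ(v − 1) ⇒ r·2 = 2509 − 1 = 2508 ⇒ r = 1254.
Block count: bk = vr ⇒ b·3 = 2509·1254 = 3146286 ⇒ b = 1048762.
(Check via b = v(v − 1)/6 = 2509·2508/6 = 6292572/6 = 1048762.)

r = 1254, b = 1048762.


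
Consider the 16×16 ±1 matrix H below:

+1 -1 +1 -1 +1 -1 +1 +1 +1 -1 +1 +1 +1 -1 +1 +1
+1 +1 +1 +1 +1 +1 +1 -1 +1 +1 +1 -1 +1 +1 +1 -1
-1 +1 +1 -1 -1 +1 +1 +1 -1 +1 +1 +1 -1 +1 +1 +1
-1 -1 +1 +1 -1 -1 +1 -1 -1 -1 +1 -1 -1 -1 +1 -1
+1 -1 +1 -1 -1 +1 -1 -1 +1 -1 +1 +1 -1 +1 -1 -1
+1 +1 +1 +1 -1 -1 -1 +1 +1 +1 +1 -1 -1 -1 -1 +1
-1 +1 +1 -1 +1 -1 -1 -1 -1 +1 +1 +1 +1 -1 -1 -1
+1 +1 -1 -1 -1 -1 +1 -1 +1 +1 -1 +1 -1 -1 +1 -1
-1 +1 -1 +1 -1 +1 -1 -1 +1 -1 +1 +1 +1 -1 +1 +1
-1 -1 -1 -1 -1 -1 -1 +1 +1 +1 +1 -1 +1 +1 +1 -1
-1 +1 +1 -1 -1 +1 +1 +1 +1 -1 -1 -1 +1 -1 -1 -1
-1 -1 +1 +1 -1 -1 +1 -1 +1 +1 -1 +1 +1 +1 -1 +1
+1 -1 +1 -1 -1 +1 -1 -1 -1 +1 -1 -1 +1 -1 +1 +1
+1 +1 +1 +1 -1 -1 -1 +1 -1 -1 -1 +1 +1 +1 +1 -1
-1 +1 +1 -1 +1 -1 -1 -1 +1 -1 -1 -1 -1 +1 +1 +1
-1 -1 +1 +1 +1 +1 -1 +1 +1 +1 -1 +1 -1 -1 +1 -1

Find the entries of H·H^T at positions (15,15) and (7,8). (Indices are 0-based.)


Row 7 of H: [1, 1, -1, -1, -1, -1, 1, -1, 1, 1, -1, 1, -1, -1, 1, -1].
Row 8 of H: [-1, 1, -1, 1, -1, 1, -1, -1, 1, -1, 1, 1, 1, -1, 1, 1].
Row 15 of H: [-1, -1, 1, 1, 1, 1, -1, 1, 1, 1, -1, 1, -1, -1, 1, -1].
(H·H^T)[15][15] = Σ_j H[15][j]·H[15][j] = (-1)² + (-1)² + (1)² + (1)² + (1)² + (1)² + (-1)² + (1)² + (1)² + (1)² + (-1)² + (1)² + (-1)² + (-1)² + (1)² + (-1)² = 1 + 1 + 1 + 1 + 1 + 1 + 1 + 1 + 1 + 1 + 1 + 1 + 1 + 1 + 1 + 1 = 16.
(H·H^T)[7][8] = Σ_j H[7][j]·H[8][j] = (1)·(-1) + (1)·(1) + (-1)·(-1) + (-1)·(1) + (-1)·(-1) + (-1)·(1) + (1)·(-1) + (-1)·(-1) + (1)·(1) + (1)·(-1) + (-1)·(1) + (1)·(1) + (-1)·(1) + (-1)·(-1) + (1)·(1) + (-1)·(1) = -1 + 1 + 1 + -1 + 1 + -1 + -1 + 1 + 1 + -1 + -1 + 1 + -1 + 1 + 1 + -1 = 0.
So rows 7 and 8 are orthogonal; the diagonal entry equals n = 16.

(15,15) entry = 16; (7,8) entry = 0.


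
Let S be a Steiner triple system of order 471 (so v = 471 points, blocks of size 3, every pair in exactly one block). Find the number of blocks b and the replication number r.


An STS(v) is a 2-(v, 3, 1) BIBD: block size k = 3, λ = 1.
Replication: r(k − 1) = λ(v − 1) ⇒ r·2 = 471 − 1 = 470 ⇒ r = 235.
Block count: b = v(v − 1)/6 = 471·470/6 = 221370/6 = 36895.
(Check via bk = vr: 36895·3 = 110685 = 471·235 = 110685 ✓.)

r = 235, b = 36895.


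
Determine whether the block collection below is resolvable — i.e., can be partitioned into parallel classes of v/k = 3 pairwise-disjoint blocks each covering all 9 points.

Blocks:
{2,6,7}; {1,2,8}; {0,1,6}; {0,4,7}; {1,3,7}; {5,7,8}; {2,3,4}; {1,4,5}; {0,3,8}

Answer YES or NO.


v = 9, block size k = 3, number of blocks = 9.
For resolvability, blocks must partition into parallel classes of size v/k = 3.
Total blocks must therefore be a multiple of 3: 9 = 3·3 + 0 ⇒ divisible ✓.
Consider block {1,2,8}. The only other block(s) in the collection disjoint from it are {0,4,7} — just 1 block(s). Any parallel class containing {1,2,8} would need 2 other blocks each disjoint from it, so no parallel class of size 3 can contain {1,2,8}.
Since every block must belong to some parallel class in a resolution, the collection cannot be partitioned into parallel classes.
Resolvable? NO.

NO


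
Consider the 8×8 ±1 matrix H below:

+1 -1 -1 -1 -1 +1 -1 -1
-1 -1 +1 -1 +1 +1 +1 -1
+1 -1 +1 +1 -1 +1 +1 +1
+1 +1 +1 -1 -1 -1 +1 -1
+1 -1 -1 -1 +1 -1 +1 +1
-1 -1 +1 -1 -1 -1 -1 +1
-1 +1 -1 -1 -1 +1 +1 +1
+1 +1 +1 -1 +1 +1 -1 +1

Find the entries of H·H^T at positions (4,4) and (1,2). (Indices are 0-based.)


Row 1 of H: [-1, -1, 1, -1, 1, 1, 1, -1].
Row 2 of H: [1, -1, 1, 1, -1, 1, 1, 1].
Row 4 of H: [1, -1, -1, -1, 1, -1, 1, 1].
(H·H^T)[4][4] = Σ_j H[4][j]·H[4][j] = (1)² + (-1)² + (-1)² + (-1)² + (1)² + (-1)² + (1)² + (1)² = 1 + 1 + 1 + 1 + 1 + 1 + 1 + 1 = 8.
(H·H^T)[1][2] = Σ_j H[1][j]·H[2][j] = (-1)·(1) + (-1)·(-1) + (1)·(1) + (-1)·(1) + (1)·(-1) + (1)·(1) + (1)·(1) + (-1)·(1) = -1 + 1 + 1 + -1 + -1 + 1 + 1 + -1 = 0.
So rows 1 and 2 are orthogonal; the diagonal entry equals n = 8.

(4,4) entry = 8; (1,2) entry = 0.


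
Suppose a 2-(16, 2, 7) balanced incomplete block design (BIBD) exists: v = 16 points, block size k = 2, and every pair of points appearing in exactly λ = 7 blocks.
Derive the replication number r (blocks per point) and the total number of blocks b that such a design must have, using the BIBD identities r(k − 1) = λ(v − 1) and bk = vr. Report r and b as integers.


Any 2-(v, k, λ) BIBD satisfies two necessary conditions:
  (i)  Each point sits in r blocks, and counting incidences through any fixed point gives r(k − 1) = λ(v − 1), so r = λ(v − 1)/(k − 1).
  (ii) Total incidences bk = vr, so b = vr/k.
Step 1: r = λ(v − 1)/(k − 1) = 7·(16 − 1)/(2 − 1) = 7·15/1 = 105/1 = 105.
Step 2: b = vr/k = 16·105/2 = 1680/2 = 840.
Check integrality: r = 105 ∈ Z ✓, b = 840 ∈ Z ✓.
(These identities are necessary conditions: they determine r and b for any design with these parameters, but do not by themselves prove that one exists.)

r = 105, b = 840.


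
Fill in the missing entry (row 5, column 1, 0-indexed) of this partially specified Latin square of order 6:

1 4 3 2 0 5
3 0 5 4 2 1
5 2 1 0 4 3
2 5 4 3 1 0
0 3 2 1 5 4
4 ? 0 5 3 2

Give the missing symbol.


Row 5 contains symbols [0, 2, 3, 4, 5] — missing [1].
Column 1 contains symbols [0, 2, 3, 4, 5] — missing [1].
The missing symbol must appear in both missing sets; intersection = [1].
Therefore the hidden value is 1.

Missing value = 1.


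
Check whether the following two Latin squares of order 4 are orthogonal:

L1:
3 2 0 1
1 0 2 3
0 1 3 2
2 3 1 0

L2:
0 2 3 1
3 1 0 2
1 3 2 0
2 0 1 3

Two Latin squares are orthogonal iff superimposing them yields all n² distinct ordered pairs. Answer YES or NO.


Form the n² = 16 superimposed pairs (L1[i][j], L2[i][j]), row by row (rows and columns indexed from 0):
row 0: (3,0) (2,2) (0,3) (1,1)
row 1: (1,3) (0,1) (2,0) (3,2)
row 2: (0,1) (1,3) (3,2) (2,0)
row 3: (2,2) (3,0) (1,1) (0,3)
Orthogonality requires all 16 pairs distinct.
But the pair (0,1) repeats: cell (1,1) has L1 = 0, L2 = 1, and cell (2,0) has L1 = 0, L2 = 1.
A repeated pair means some other pair never occurs (only 8 distinct pairs out of 16), so the squares are not orthogonal.
Conclusion: NO.

NO


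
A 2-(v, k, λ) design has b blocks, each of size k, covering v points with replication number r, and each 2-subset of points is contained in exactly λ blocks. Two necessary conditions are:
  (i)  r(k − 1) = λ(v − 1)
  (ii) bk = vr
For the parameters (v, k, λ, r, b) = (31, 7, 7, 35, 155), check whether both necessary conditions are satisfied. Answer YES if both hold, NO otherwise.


Condition (i): r(k − 1) = 35·6 = 210; λ(v − 1) = 7·30 = 210. Match? YES.
Condition (ii): bk = 155·7 = 1085; vr = 31·35 = 1085. Match? YES.
Both conditions hold? YES.

YES


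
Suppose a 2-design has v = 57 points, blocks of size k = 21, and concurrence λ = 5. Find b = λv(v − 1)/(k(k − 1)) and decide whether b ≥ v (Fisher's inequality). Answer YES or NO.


r = λ(v − 1)/(k − 1) = 5·56/20 = 14.
b = vr/k = 57·14/21 = 38.
Fisher's inequality: b ≥ v ⇔ 38 ≥ 57? NO.

NO


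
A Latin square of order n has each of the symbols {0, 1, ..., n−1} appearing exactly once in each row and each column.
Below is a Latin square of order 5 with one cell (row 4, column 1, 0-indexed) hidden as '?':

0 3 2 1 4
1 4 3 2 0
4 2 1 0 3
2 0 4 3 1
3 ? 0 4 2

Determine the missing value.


Row 4 contains symbols [0, 2, 3, 4] — missing [1].
Column 1 contains symbols [0, 2, 3, 4] — missing [1].
The missing symbol must appear in both missing sets; intersection = [1].
Therefore the hidden value is 1.

Missing value = 1.


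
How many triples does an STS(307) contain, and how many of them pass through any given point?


An STS(v) is a 2-(v, 3, 1) BIBD: block size k = 3, λ = 1.
Replication: r(k − 1) = λ(v − 1) ⇒ r·2 = 307 − 1 = 306 ⇒ r = 153.
Block count: b = v(v − 1)/6 = 307·306/6 = 93942/6 = 15657.

r = 153, b = 15657.


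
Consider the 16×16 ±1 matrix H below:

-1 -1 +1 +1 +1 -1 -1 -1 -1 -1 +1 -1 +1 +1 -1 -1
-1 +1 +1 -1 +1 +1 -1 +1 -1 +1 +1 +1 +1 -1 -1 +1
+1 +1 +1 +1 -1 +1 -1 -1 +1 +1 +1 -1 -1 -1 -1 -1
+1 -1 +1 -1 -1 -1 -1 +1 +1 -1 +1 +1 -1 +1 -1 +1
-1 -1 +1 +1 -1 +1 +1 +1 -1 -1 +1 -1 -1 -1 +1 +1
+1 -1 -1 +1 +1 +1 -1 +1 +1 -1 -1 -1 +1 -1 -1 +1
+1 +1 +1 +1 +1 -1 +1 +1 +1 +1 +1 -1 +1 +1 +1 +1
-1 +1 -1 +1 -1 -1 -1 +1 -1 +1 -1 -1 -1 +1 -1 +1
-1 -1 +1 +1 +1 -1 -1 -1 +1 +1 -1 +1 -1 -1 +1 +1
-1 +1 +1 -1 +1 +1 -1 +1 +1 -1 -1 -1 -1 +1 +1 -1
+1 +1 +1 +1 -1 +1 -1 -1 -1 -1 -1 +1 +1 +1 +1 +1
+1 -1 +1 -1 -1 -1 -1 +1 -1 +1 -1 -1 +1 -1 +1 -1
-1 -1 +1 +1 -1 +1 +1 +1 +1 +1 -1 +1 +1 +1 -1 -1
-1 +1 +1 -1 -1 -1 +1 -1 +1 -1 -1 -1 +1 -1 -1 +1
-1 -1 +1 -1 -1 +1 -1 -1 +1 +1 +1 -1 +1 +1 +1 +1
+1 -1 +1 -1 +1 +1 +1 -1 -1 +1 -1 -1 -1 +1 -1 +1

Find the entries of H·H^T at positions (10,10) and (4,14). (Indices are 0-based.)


Row 4 of H: [-1, -1, 1, 1, -1, 1, 1, 1, -1, -1, 1, -1, -1, -1, 1, 1].
Row 10 of H: [1, 1, 1, 1, -1, 1, -1, -1, -1, -1, -1, 1, 1, 1, 1, 1].
Row 14 of H: [-1, -1, 1, -1, -1, 1, -1, -1, 1, 1, 1, -1, 1, 1, 1, 1].
(H·H^T)[10][10] = Σ_j H[10][j]·H[10][j] = (1)² + (1)² + (1)² + (1)² + (-1)² + (1)² + (-1)² + (-1)² + (-1)² + (-1)² + (-1)² + (1)² + (1)² + (1)² + (1)² + (1)² = 1 + 1 + 1 + 1 + 1 + 1 + 1 + 1 + 1 + 1 + 1 + 1 + 1 + 1 + 1 + 1 = 16.
(H·H^T)[4][14] = Σ_j H[4][j]·H[14][j] = (-1)·(-1) + (-1)·(-1) + (1)·(1) + (1)·(-1) + (-1)·(-1) + (1)·(1) + (1)·(-1) + (1)·(-1) + (-1)·(1) + (-1)·(1) + (1)·(1) + (-1)·(-1) + (-1)·(1) + (-1)·(1) + (1)·(1) + (1)·(1) = 1 + 1 + 1 + -1 + 1 + 1 + -1 + -1 + -1 + -1 + 1 + 1 + -1 + -1 + 1 + 1 = 2.
Rows 4 and 14 are not orthogonal (dot product = 2 ≠ 0), so H is not a Hadamard matrix.

(10,10) entry = 16; (4,14) entry = 2.


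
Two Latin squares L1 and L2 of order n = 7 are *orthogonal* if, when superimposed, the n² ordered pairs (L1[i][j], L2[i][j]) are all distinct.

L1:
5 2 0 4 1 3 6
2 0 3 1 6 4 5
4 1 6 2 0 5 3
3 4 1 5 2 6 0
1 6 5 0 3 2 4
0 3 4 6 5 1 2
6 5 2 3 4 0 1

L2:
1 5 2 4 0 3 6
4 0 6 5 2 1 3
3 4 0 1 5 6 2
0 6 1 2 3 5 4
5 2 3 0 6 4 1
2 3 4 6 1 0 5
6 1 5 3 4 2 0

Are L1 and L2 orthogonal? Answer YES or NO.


Form the n² = 49 superimposed pairs (L1[i][j], L2[i][j]), row by row (rows and columns indexed from 0):
row 0: (5,1) (2,5) (0,2) (4,4) (1,0) (3,3) (6,6)
row 1: (2,4) (0,0) (3,6) (1,5) (6,2) (4,1) (5,3)
row 2: (4,3) (1,4) (6,0) (2,1) (0,5) (5,6) (3,2)
row 3: (3,0) (4,6) (1,1) (5,2) (2,3) (6,5) (0,4)
row 4: (1,5) (6,2) (5,3) (0,0) (3,6) (2,4) (4,1)
row 5: (0,2) (3,3) (4,4) (6,6) (5,1) (1,0) (2,5)
row 6: (6,6) (5,1) (2,5) (3,3) (4,4) (0,2) (1,0)
Orthogonality requires all 49 pairs distinct.
But the pair (1,5) repeats: cell (1,3) has L1 = 1, L2 = 5, and cell (4,0) has L1 = 1, L2 = 5.
A repeated pair means some other pair never occurs (only 28 distinct pairs out of 49), so the squares are not orthogonal.
Conclusion: NO.

NO


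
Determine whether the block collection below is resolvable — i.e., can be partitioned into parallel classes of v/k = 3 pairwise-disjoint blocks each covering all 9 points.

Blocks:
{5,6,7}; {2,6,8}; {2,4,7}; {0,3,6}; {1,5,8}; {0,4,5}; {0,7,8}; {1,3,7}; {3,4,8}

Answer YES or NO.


v = 9, block size k = 3, number of blocks = 9.
For resolvability, blocks must partition into parallel classes of size v/k = 3.
Total blocks must therefore be a multiple of 3: 9 = 3·3 + 0 ⇒ divisible ✓.
Consider block {5,6,7}. The only other block(s) in the collection disjoint from it are {3,4,8} — just 1 block(s). Any parallel class containing {5,6,7} would need 2 other blocks each disjoint from it, so no parallel class of size 3 can contain {5,6,7}.
Since every block must belong to some parallel class in a resolution, the collection cannot be partitioned into parallel classes.
Resolvable? NO.

NO


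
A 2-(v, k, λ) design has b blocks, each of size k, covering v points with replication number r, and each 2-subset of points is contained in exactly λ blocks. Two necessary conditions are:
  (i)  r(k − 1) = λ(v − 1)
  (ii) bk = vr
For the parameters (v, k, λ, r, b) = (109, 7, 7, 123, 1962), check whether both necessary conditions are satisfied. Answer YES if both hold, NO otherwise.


Condition (i): r(k − 1) = 123·6 = 738; λ(v − 1) = 7·108 = 756. Match? NO.
Condition (ii): bk = 1962·7 = 13734; vr = 109·123 = 13407. Match? NO.
Both conditions hold? NO.

NO


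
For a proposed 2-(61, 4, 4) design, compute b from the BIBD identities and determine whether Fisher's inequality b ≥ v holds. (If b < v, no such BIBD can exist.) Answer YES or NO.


b = λv(v − 1)/(k(k − 1)) = 4·61·60/(4·3) = 14640/12 = 1220.
Compare with v = 61: b ≥ v, so Fisher's inequality holds.

YES


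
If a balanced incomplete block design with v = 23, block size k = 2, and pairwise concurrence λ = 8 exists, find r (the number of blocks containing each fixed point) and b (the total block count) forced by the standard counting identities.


Any 2-(v, k, λ) BIBD satisfies two necessary conditions:
  (i)  Each point sits in r blocks, and counting incidences through any fixed point gives r(k − 1) = λ(v − 1), so r = λ(v − 1)/(k − 1).
  (ii) Total incidences bk = vr, so b = vr/k.
Step 1: r = λ(v − 1)/(k − 1) = 8·(23 − 1)/(2 − 1) = 8·22/1 = 176/1 = 176.
Step 2: b = vr/k = 23·176/2 = 4048/2 = 2024.
Check integrality: r = 176 ∈ Z ✓, b = 2024 ∈ Z ✓.
(These identities are necessary conditions: they determine r and b for any design with these parameters, but do not by themselves prove that one exists.)

r = 176, b = 2024.


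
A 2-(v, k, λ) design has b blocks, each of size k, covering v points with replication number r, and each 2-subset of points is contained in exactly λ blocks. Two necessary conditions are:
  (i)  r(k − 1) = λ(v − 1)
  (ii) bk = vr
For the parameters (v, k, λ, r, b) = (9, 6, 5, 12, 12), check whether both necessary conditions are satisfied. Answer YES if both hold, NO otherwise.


Condition (i): r(k − 1) = 12·5 = 60; λ(v − 1) = 5·8 = 40. Match? NO.
Condition (ii): bk = 12·6 = 72; vr = 9·12 = 108. Match? NO.
Both conditions hold? NO.

NO


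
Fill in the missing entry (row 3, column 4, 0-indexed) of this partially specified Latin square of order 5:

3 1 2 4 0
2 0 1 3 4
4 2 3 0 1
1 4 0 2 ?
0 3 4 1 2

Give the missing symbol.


Row 3 contains symbols [0, 1, 2, 4] — missing [3].
Column 4 contains symbols [0, 1, 2, 4] — missing [3].
The missing symbol must appear in both missing sets; intersection = [3].
Therefore the hidden value is 3.

Missing value = 3.


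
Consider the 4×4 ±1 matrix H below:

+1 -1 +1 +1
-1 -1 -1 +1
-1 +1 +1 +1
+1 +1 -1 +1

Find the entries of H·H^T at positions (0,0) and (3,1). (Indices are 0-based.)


Row 0 of H: [1, -1, 1, 1].
Row 1 of H: [-1, -1, -1, 1].
Row 3 of H: [1, 1, -1, 1].
(H·H^T)[0][0] = Σ_j H[0][j]·H[0][j] = (1)² + (-1)² + (1)² + (1)² = 1 + 1 + 1 + 1 = 4.
(H·H^T)[3][1] = Σ_j H[3][j]·H[1][j] = (1)·(-1) + (1)·(-1) + (-1)·(-1) + (1)·(1) = -1 + -1 + 1 + 1 = 0.
So rows 3 and 1 are orthogonal; the diagonal entry equals n = 4.

(0,0) entry = 4; (3,1) entry = 0.


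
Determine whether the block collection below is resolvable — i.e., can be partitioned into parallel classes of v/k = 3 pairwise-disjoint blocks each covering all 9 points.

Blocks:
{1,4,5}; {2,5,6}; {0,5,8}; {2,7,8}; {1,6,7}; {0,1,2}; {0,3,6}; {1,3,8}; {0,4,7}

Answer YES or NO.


v = 9, block size k = 3, number of blocks = 9.
For resolvability, blocks must partition into parallel classes of size v/k = 3.
Total blocks must therefore be a multiple of 3: 9 = 3·3 + 0 ⇒ divisible ✓.
Consider block {0,5,8}. The only other block(s) in the collection disjoint from it are {1,6,7} — just 1 block(s). Any parallel class containing {0,5,8} would need 2 other blocks each disjoint from it, so no parallel class of size 3 can contain {0,5,8}.
Since every block must belong to some parallel class in a resolution, the collection cannot be partitioned into parallel classes.
Resolvable? NO.

NO


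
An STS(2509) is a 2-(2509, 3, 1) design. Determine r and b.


An STS(v) is a 2-(v, 3, 1) BIBD: block size k = 3, λ = 1.
Replication: r(k − 1) = λ(v − 1) ⇒ r·2 = 2509 − 1 = 2508 ⇒ r = 1254.
Block count: bk = vr ⇒ b·3 = 2509·1254 = 3146286 ⇒ b = 1048762.
(Check via b = v(v − 1)/6 = 2509·2508/6 = 6292572/6 = 1048762.)

r = 1254, b = 1048762.


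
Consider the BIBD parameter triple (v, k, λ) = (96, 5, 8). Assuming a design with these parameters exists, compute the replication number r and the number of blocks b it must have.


Any 2-(v, k, λ) BIBD satisfies two necessary conditions:
  (i)  Each point sits in r blocks, and counting incidences through any fixed point gives r(k − 1) = λ(v − 1), so r = λ(v − 1)/(k − 1).
  (ii) Total incidences bk = vr, so b = vr/k.
Step 1: r = λ(v − 1)/(k − 1) = 8·(96 − 1)/(5 − 1) = 8·95/4 = 760/4 = 190.
Step 2: b = vr/k = 96·190/5 = 18240/5 = 3648.
Check integrality: r = 190 ∈ Z ✓, b = 3648 ∈ Z ✓.
(These identities are necessary conditions: they determine r and b for any design with these parameters, but do not by themselves prove that one exists.)

r = 190, b = 3648.


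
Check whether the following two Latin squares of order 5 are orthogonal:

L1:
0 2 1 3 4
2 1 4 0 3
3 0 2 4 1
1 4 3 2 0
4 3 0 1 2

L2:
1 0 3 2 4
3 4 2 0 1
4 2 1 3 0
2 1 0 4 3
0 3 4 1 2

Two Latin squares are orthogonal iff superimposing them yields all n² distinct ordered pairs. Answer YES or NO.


Form the n² = 25 superimposed pairs (L1[i][j], L2[i][j]), row by row (rows and columns indexed from 0):
row 0: (0,1) (2,0) (1,3) (3,2) (4,4)
row 1: (2,3) (1,4) (4,2) (0,0) (3,1)
row 2: (3,4) (0,2) (2,1) (4,3) (1,0)
row 3: (1,2) (4,1) (3,0) (2,4) (0,3)
row 4: (4,0) (3,3) (0,4) (1,1) (2,2)
Orthogonality requires all 25 pairs distinct.
Check by first coordinate: for each symbol s of L1, list the L2 entries in the n cells where L1 = s; they must all differ.
  L1 = 0: L2 entries (in reading order) 1, 0, 2, 3, 4 — all 5 distinct ✓
  L1 = 1: L2 entries (in reading order) 3, 4, 0, 2, 1 — all 5 distinct ✓
  L1 = 2: L2 entries (in reading order) 0, 3, 1, 4, 2 — all 5 distinct ✓
  L1 = 3: L2 entries (in reading order) 2, 1, 4, 0, 3 — all 5 distinct ✓
  L1 = 4: L2 entries (in reading order) 4, 2, 3, 1, 0 — all 5 distinct ✓
Every symbol of L1 meets every symbol of L2 exactly once, so all 25 pairs are distinct (25 of 25).
Conclusion: YES.

YES


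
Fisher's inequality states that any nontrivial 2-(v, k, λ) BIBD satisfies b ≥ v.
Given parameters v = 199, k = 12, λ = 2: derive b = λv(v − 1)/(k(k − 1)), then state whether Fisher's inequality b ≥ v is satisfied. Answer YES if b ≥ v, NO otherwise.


r = λ(v − 1)/(k − 1) = 2·198/11 = 36.
b = vr/k = 199·36/12 = 597.
Fisher's inequality: b ≥ v ⇔ 597 ≥ 199? YES.

YES
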